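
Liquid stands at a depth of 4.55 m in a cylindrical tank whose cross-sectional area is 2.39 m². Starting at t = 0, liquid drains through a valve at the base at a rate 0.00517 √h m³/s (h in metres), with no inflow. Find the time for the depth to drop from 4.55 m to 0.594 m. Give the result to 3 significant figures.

1260 s

A dh/dt = −Q_out = −0.00517 √h.
This is separable: 2 d(√h)/dt = −0.00517/A, so √h = √h₀ − (0.00517/(2A)) t.
t = 2A(√h₀ − √h)/0.00517 = 2·2.39·(√4.55 − √0.594)/0.00517
  = 4.7800 × (2.1331 − 0.77071) / 0.00517 = 1259.6 s.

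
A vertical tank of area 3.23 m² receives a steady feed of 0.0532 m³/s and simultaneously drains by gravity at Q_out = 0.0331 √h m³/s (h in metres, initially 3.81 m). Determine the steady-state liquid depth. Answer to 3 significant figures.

A dh/dt = Q_in − 0.0331 √h. Steady state requires inflow = outflow:
Q_in = 0.0331 √h_ss ⇒ √h_ss = 0.0532/0.0331 = 1.6073.
h_ss = 1.6073² = 2.5833 m. (Since h₀ = 3.81 m > h_ss, the level will fall toward this value.)

2.58 m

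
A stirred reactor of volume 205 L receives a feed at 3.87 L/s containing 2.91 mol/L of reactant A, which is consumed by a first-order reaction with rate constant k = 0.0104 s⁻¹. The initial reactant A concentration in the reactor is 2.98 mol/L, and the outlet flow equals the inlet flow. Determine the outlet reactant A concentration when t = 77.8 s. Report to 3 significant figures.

Species balance: V dC/dt = Q C_in − Q C − k V C.
This is linear with rate a = Q/V + k = 0.029278 s⁻¹.
C_ss = Q C_in/(Q + kV) = 1.8763 mol/L; C(t) = C_ss + (C₀ − C_ss) e^(−a t).
C(77.8) = 1.8763 + (1.1037)·e^(−0.029278·77.8) = 1.8763 + (1.1037)·0.10251 = 1.9895 mol/L.

1.99 mol/L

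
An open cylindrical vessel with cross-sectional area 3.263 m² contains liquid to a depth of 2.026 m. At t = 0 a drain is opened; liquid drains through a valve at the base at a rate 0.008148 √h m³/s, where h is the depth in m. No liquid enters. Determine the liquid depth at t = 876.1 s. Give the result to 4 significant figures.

0.1086 m

With no inflow, A dh/dt = −0.008148 √h.
Separate and integrate: 2(√h − √h₀) = −(0.008148/A) t.
√h = √2.026 − 0.008148·876.1/(2·3.263) = 1.42338 − 1.09385 = 0.329527.
h = 0.329527² = 0.108588 m.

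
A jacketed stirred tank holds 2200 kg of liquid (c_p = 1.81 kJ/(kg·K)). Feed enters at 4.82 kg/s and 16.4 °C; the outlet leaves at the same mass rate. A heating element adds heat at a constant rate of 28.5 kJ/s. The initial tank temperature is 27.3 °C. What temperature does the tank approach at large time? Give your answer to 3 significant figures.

Energy balance: M c_p dT/dt = ṁ c_p (T_in − T) + 28.5.
At steady state dT/dt = 0 ⇒ T_ss = T_in + Q̇/(ṁ c_p) = 16.4 + 28.5/(4.82·1.81) = 19.667 °C.

19.7 °C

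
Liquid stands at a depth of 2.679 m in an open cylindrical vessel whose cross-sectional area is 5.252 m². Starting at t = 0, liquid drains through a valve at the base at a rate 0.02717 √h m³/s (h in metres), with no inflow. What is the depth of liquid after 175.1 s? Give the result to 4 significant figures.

Mass balance (ρ constant): A dh/dt = −0.02717 √h.
∫ h^(−1/2) dh = −(0.02717/A) ∫ dt, giving 2√h = 2√h₀ − (0.02717/A) t.
√h = √2.679 − 0.02717·175.1/(2·5.252) = 1.63677 − 0.452920 = 1.18385.
h = 1.18385² = 1.40149 m.

1.401 m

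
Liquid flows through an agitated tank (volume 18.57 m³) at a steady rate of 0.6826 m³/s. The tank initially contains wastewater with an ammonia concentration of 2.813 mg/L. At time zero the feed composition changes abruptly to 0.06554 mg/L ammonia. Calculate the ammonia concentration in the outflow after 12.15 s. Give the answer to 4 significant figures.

Mass balance on the solute (V constant): V dC/dt = Q(C_in − C).
Rewrite as dC/dt + C/τ = C_in/τ, τ = V/Q = 27.2048 s.
Integrating: C(t) = C_in + (C₀ − C_in) e^(−t/τ).
C(12.15) = 0.06554 + (2.813 − 0.06554)·e^(−12.15/27.2048) = 0.06554 + (2.74746)·0.639792 = 1.82334 mg/L.

1.823 mg/L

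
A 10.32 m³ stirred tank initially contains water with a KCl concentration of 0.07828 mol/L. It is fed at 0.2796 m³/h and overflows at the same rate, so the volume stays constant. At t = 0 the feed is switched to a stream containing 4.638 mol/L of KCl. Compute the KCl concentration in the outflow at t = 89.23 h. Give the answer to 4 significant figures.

Mass balance on the solute (V constant): V dC/dt = Q(C_in − C).
Time constant τ = V/Q = 10.32/0.2796 = 36.9099 h.
This is linear first-order; C(t) = C_in + (C₀ − C_in) e^(−t/τ).
C(89.23) = 4.638 + (0.07828 − 4.638)·e^(−89.23/36.9099) = 4.638 + (-4.55972)·0.0891433 = 4.23153 mol/L.

4.232 mol/L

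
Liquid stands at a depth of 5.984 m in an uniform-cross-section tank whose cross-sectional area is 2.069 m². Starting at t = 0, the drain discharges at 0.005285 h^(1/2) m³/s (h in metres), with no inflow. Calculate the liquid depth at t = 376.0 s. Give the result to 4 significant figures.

A dh/dt = −Q_out = −0.005285 √h.
Separate and integrate: 2(√h − √h₀) = −(0.005285/A) t.
√h = √5.984 − 0.005285·376.0/(2·2.069) = 2.44622 − 0.480222 = 1.96600.
h = 1.96600² = 3.86515 m.

3.865 m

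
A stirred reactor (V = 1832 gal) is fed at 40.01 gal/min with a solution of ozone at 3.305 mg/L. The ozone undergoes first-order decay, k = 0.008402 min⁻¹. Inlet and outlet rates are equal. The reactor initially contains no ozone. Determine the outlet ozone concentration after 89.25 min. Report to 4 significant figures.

2.226 mg/L

Species balance: V dC/dt = Q C_in − Q C − k V C.
dC/dt = (Q/V) C_in − (Q/V + k) C; effective rate a = Q/V + k = 0.0218395 + 0.008402 = 0.0302415 min⁻¹.
C_ss = Q C_in/(Q + kV) = 2.38677 mg/L; C(t) = C_ss + (C₀ − C_ss) e^(−a t).
C(89.25) = 2.38677 + (-2.38677)·e^(−0.0302415·89.25) = 2.38677 + (-2.38677)·0.0672690 = 2.22622 mg/L.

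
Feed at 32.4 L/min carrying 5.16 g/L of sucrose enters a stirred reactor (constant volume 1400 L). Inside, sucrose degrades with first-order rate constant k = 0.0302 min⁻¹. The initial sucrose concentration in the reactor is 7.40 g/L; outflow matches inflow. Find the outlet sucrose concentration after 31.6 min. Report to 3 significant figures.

Species balance: V dC/dt = Q C_in − Q C − k V C.
dC/dt = (Q/V) C_in − (Q/V + k) C; effective rate a = Q/V + k = 0.023143 + 0.0302 = 0.053343 min⁻¹.
C_ss = Q C_in/(Q + kV) = 2.2387 g/L; C(t) = C_ss + (C₀ − C_ss) e^(−a t).
C(31.6) = 2.2387 + (5.1613)·e^(−0.053343·31.6) = 2.2387 + (5.1613)·0.18533 = 3.1952 g/L.

3.20 g/L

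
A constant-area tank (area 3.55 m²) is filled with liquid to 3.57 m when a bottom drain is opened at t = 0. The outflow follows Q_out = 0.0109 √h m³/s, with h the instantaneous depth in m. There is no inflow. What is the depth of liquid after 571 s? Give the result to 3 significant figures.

1.03 m

With no inflow, A dh/dt = −0.0109 √h.
Separate and integrate: 2(√h − √h₀) = −(0.0109/A) t.
√h = √3.57 − 0.0109·571/(2·3.55) = 1.8894 − 0.87661 = 1.0128.
h = 1.0128² = 1.0258 m.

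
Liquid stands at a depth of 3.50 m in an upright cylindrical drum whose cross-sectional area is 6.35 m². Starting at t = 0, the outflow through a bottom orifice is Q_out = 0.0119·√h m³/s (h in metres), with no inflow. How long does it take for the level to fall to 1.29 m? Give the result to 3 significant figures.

A dh/dt = −Q_out = −0.0119 √h.
∫ h^(−1/2) dh = −(0.0119/A) ∫ dt, giving 2√h = 2√h₀ − (0.0119/A) t.
t = 2A(√h₀ − √h)/0.0119 = 2·6.35·(√3.50 − √1.29)/0.0119
  = 12.700 × (1.8708 − 1.1358) / 0.0119 = 784.46 s.

784 s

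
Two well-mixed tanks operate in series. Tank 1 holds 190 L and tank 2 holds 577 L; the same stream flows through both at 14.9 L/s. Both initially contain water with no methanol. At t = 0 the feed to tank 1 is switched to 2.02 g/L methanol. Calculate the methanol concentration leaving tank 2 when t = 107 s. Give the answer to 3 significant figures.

Each tank obeys Vᵢ dCᵢ/dt = Q(Cᵢ₋₁ − Cᵢ), so τᵢ = Vᵢ/Q.
τ₁ = 190/14.9 = 12.752 s; τ₂ = 577/14.9 = 38.725 s.
Tank 1: C₁ = C_in(1 − e^(−t/τ₁)). Tank 2 (τ₁ ≠ τ₂): C₂ = C_in[1 − (τ₁ e^(−t/τ₁) − τ₂ e^(−t/τ₂))/(τ₁ − τ₂)].
At t = 107: e^(−t/τ₁) = 0.00022689, e^(−t/τ₂) = 0.063097.
C₂ = 2.02·[1 − (12.752·0.00022689 − 38.725·0.063097)/(-25.973)] = 2.02·0.90604 = 1.8302 g/L.

1.83 g/L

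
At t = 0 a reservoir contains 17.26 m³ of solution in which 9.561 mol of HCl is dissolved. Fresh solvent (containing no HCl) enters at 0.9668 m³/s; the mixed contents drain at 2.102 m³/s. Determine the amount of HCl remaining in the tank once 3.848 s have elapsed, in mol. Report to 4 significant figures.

Let m(t) be the amount of HCl. Volume: V(t) = V₀ + (Q_in − Q_out) t = 17.26 − 1.13520 t; V(3.848) = 12.8918 m³.
Solute balance: dm/dt = 0 − Q_out C = −Q_out m/V(t).
dm/m = −Q_out dt/(V₀ − 1.13520 t); integrating gives ln(m/m₀) = −(Q_out/(Q_in−Q_out)) ln(V/V₀).
m = m₀ (V₀/V)^(Q_out/(Q_in−Q_out)) = 9.561 × (17.26/12.8918)^(-1.85166) = 5.56987 mol.

5.570 mol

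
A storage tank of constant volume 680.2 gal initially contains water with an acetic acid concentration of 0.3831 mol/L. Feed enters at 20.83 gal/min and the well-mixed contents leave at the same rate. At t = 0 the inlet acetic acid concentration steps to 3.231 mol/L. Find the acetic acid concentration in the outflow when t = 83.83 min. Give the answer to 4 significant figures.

Unsteady species balance (constant V, well mixed): V dC/dt = Q(C_in − C).
So dC/dt = (C_in − C)/τ with τ = V/Q = 680.2/20.83 = 32.6548 min.
C approaches C_in exponentially: C(t) = C_in + (C₀ − C_in) e^(−t/τ).
C(83.83) = 3.231 + (0.3831 − 3.231)·e^(−83.83/32.6548) = 3.231 + (-2.84790)·0.0767536 = 3.01241 mol/L.

3.012 mol/L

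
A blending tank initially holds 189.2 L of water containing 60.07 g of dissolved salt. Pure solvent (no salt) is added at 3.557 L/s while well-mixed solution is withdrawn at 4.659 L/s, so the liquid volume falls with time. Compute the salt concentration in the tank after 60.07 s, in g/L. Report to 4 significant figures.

Total volume: dV/dt = Q_in − Q_out = -1.10200 L/s, so V(t) = 189.2 − 1.10200 t and V(60.07) = 123.003 L.
No salt enters, so dm/dt = −Q_out · (m/V).
Separate: dm/m = −Q_out dt/V(t) ⇒ ln(m/m₀) = −(Q_out/(Q_in−Q_out)) ln(V/V₀).
m = m₀ (V₀/V)^(Q_out/(Q_in−Q_out)) = 60.07 × (189.2/123.003)^(-4.22777) = 9.72837 g.
C = m/V = 9.72837/123.003 = 0.0790906 g/L.

0.07909 g/L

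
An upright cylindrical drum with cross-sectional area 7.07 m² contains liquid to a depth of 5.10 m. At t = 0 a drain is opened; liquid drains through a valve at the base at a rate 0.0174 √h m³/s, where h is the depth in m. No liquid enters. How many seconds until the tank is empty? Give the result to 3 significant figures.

With no inflow, A dh/dt = −0.0174 √h.
Separate and integrate: 2(√h − √h₀) = −(0.0174/A) t.
Tank is empty when √h = 0: t_empty = 2A√h₀/0.0174.
t_empty = 2·7.07·√5.10/0.0174 = 14.140·2.2583/0.0174 = 1835.2 s.

1840 s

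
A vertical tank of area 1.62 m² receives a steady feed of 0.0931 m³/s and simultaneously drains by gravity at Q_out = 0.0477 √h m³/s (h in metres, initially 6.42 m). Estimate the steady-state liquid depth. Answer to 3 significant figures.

3.81 m

Level balance: A dh/dt = 0.0931 − 0.0477 √h. Setting dh/dt = 0:
Q_in = 0.0477 √h_ss ⇒ √h_ss = 0.0931/0.0477 = 1.9518.
h_ss = 1.9518² = 3.8095 m. (Since h₀ = 6.42 m > h_ss, the level will fall toward this value.)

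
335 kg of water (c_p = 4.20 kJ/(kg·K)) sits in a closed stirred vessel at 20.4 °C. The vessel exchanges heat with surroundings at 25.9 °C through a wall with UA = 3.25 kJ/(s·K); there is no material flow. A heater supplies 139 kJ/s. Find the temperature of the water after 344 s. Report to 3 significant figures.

46.9 °C

M c_p dT/dt = −UA(T − T_amb) + Q̇.
dT/dt = (T_ss − T)/τ with T_ss = T_amb + Q̇/UA = 25.9 + 139/3.25 = 68.669 °C, τ = M c_p/UA = 335·4.20/3.25 = 432.92 s.
Integrating: T(t) = T_ss + (T₀ − T_ss) e^(−t/τ).
T(344) = 68.669 + (-48.269)·0.45176 = 46.863 °C.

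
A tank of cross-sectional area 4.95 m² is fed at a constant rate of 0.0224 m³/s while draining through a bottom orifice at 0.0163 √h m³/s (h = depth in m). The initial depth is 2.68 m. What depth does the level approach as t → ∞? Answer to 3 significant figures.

A dh/dt = Q_in − 0.0163 √h. Steady state requires inflow = outflow:
Q_in = 0.0163 √h_ss ⇒ √h_ss = 0.0224/0.0163 = 1.3742.
h_ss = 1.3742² = 1.8885 m. (Since h₀ = 2.68 m > h_ss, the level will fall toward this value.)

1.89 m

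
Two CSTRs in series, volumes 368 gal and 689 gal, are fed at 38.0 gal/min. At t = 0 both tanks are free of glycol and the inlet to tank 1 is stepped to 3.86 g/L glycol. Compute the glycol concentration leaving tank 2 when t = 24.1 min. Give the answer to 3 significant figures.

Species balance on tank i: dCᵢ/dt = (Cᵢ₋₁ − Cᵢ)/τᵢ with τᵢ = Vᵢ/Q.
τ₁ = 368/38.0 = 9.6842 min; τ₂ = 689/38.0 = 18.132 min.
Tank 1: C₁ = C_in(1 − e^(−t/τ₁)). Tank 2 (τ₁ ≠ τ₂): C₂ = C_in[1 − (τ₁ e^(−t/τ₁) − τ₂ e^(−t/τ₂))/(τ₁ − τ₂)].
At t = 24.1: e^(−t/τ₁) = 0.083027, e^(−t/τ₂) = 0.26470.
C₂ = 3.86·[1 − (9.6842·0.083027 − 18.132·0.26470)/(-8.4474)] = 3.86·0.52704 = 2.0344 g/L.

2.03 g/L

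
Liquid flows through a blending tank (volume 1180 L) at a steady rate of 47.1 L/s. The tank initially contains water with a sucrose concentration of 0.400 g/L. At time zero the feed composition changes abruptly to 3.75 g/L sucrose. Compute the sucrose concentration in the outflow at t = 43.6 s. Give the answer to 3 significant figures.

3.16 g/L

Accumulation = in − out for the solute gives V dC/dt = Q(C_in − C).
Rewrite as dC/dt + C/τ = C_in/τ, τ = V/Q = 25.053 s.
Solution: C(t) = C_in + (C₀ − C_in) e^(−t/τ).
C(43.6) = 3.75 + (0.400 − 3.75)·e^(−43.6/25.053) = 3.75 + (-3.3500)·0.17547 = 3.1622 g/L.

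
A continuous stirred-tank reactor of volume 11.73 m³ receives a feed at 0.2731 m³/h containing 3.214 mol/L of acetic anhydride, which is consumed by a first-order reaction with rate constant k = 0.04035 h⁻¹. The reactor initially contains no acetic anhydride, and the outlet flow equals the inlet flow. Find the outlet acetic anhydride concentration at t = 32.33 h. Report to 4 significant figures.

Species balance: V dC/dt = Q C_in − Q C − k V C.
dC/dt = (Q/V) C_in − (Q/V + k) C; effective rate a = Q/V + k = 0.0232822 + 0.04035 = 0.0636322 h⁻¹.
C_ss = Q C_in/(Q + kV) = 1.17596 mol/L; C(t) = C_ss + (C₀ − C_ss) e^(−a t).
C(32.33) = 1.17596 + (-1.17596)·e^(−0.0636322·32.33) = 1.17596 + (-1.17596)·0.127808 = 1.02566 mol/L.

1.026 mol/L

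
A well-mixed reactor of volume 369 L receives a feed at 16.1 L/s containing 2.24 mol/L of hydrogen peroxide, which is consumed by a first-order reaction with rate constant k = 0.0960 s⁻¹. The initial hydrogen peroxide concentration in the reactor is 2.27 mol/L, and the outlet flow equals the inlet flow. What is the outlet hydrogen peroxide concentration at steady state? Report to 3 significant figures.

0.700 mol/L

Species balance: V dC/dt = Q C_in − Q C − k V C.
Steady state (dC/dt = 0): C_ss = Q C_in/(Q + kV) = C_in/(1 + kV/Q).
C_ss = 16.1·2.24/(16.1 + 0.0960·369) = 36.064/51.524 = 0.69995 mol/L.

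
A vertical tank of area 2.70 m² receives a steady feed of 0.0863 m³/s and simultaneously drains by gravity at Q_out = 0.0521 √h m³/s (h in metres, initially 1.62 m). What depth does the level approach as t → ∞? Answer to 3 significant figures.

Level balance: A dh/dt = 0.0863 − 0.0521 √h. Setting dh/dt = 0:
Q_in = 0.0521 √h_ss ⇒ √h_ss = 0.0863/0.0521 = 1.6564.
h_ss = 1.6564² = 2.7438 m. (Since h₀ = 1.62 m < h_ss, the level will rise toward this value.)

2.74 m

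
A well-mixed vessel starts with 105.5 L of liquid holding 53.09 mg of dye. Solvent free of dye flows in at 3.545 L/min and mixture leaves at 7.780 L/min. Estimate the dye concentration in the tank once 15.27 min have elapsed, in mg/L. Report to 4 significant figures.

Total volume: dV/dt = Q_in − Q_out = -4.23500 L/min, so V(t) = 105.5 − 4.23500 t and V(15.27) = 40.8315 L.
Solute balance: dm/dt = 0 − Q_out C = −Q_out m/V(t).
Separate: dm/m = −Q_out dt/V(t) ⇒ ln(m/m₀) = −(Q_out/(Q_in−Q_out)) ln(V/V₀).
m = m₀ (V₀/V)^(Q_out/(Q_in−Q_out)) = 53.09 × (105.5/40.8315)^(-1.83707) = 9.28256 mg.
C = m/V = 9.28256/40.8315 = 0.227338 mg/L.

0.2273 mg/L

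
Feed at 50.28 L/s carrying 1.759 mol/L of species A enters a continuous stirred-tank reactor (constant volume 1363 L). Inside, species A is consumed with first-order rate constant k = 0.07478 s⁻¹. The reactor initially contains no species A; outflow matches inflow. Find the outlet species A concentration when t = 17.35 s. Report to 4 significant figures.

Accumulation = in − out − consumed: V dC/dt = Q C_in − Q C − k V C.
This is linear with rate a = Q/V + k = 0.111669 s⁻¹.
C_ss = Q C_in/(Q + kV) = 0.581074 mol/L; C(t) = C_ss + (C₀ − C_ss) e^(−a t).
C(17.35) = 0.581074 + (-0.581074)·e^(−0.111669·17.35) = 0.581074 + (-0.581074)·0.144069 = 0.497359 mol/L.

0.4974 mol/L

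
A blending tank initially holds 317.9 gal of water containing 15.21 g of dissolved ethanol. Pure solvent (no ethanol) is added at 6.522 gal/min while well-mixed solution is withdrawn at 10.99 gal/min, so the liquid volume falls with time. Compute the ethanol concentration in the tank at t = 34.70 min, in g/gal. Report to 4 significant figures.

Total volume: dV/dt = Q_in − Q_out = -4.46800 gal/min, so V(t) = 317.9 − 4.46800 t and V(34.70) = 162.860 gal.
No ethanol enters, so dm/dt = −Q_out · (m/V).
dm/m = −Q_out dt/(V₀ − 4.46800 t); integrating gives ln(m/m₀) = −(Q_out/(Q_in−Q_out)) ln(V/V₀).
m = m₀ (V₀/V)^(Q_out/(Q_in−Q_out)) = 15.21 × (317.9/162.860)^(-2.45971) = 2.93524 g.
C = m/V = 2.93524/162.860 = 0.0180231 g/gal.

0.01802 g/gal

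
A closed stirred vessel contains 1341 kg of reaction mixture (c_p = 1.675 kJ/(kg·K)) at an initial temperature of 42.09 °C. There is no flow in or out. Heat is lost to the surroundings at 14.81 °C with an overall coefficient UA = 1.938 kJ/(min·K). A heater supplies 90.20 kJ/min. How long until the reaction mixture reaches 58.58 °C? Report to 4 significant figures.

2247 min

Lumped-capacitance energy balance: M c_p dT/dt = UA(T_amb − T) + Q̇.
τ = M c_p/UA = 1159.02 min; T_ss = T_amb + Q̇/UA = 14.81 + 90.20/1.938 = 61.3528 °C.
T(t) = T_ss + (T₀ − T_ss)e^(−t/τ); set T = 58.58:
t = −τ ln[(T − T_ss)/(T₀ − T_ss)] = −1159.02 · ln(0.143947) = 2246.53 min.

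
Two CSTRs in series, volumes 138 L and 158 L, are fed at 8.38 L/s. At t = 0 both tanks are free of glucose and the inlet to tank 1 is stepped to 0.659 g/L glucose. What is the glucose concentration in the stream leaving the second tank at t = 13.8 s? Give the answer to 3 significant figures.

0.122 g/L

Each tank obeys Vᵢ dCᵢ/dt = Q(Cᵢ₋₁ − Cᵢ), so τᵢ = Vᵢ/Q.
τ₁ = 138/8.38 = 16.468 s; τ₂ = 158/8.38 = 18.854 s.
Solving the cascade with C₁(0)=C₂(0)=0 gives C₂(t) = C_in[1 − (τ₁ e^(−t/τ₁) − τ₂ e^(−t/τ₂))/(τ₁ − τ₂)].
At t = 13.8: e^(−t/τ₁) = 0.43257, e^(−t/τ₂) = 0.48098.
C₂ = 0.659·[1 − (16.468·0.43257 − 18.854·0.48098)/(-2.3866)] = 0.659·0.18500 = 0.12192 g/L.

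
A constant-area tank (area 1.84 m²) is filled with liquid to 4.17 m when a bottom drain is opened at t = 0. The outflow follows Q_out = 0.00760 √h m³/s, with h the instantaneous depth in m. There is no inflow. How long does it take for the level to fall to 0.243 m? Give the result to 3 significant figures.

A dh/dt = −Q_out = −0.00760 √h.
Separate and integrate: 2(√h − √h₀) = −(0.00760/A) t.
t = 2A(√h₀ − √h)/0.00760 = 2·1.84·(√4.17 − √0.243)/0.00760
  = 3.6800 × (2.0421 − 0.49295) / 0.00760 = 750.09 s.

750 s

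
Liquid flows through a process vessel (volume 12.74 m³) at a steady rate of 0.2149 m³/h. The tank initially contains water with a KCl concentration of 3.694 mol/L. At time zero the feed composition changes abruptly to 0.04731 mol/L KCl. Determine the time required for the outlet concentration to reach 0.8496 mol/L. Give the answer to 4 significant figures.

Accumulation = in − out for the solute gives V dC/dt = Q(C_in − C), so τ = V/Q = 59.2834 h.
C(t) = C_in + (C₀ − C_in) e^(−t/τ). Set C = 0.8496 and solve for t:
e^(−t/τ) = (C − C_in)/(C₀ − C_in) = (0.8496 − 0.04731)/(3.694 − 0.04731) = 0.220005
t = −τ ln(…) = 59.2834 × 1.51411 = 89.7613 h.

89.76 h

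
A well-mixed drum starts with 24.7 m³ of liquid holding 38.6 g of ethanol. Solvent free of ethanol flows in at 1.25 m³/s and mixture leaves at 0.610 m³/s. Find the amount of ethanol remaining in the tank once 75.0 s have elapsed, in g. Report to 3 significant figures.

13.8 g

Let m(t) be the amount of ethanol. Volume: V(t) = V₀ + (Q_in − Q_out) t = 24.7 + 0.64000 t; V(75.0) = 72.700 m³.
No ethanol enters, so dm/dt = −Q_out · (m/V).
Separate: dm/m = −Q_out dt/V(t) ⇒ ln(m/m₀) = −(Q_out/(Q_in−Q_out)) ln(V/V₀).
m = m₀ (V₀/V)^(Q_out/(Q_in−Q_out)) = 38.6 × (24.7/72.700)^(0.95312) = 13.795 g.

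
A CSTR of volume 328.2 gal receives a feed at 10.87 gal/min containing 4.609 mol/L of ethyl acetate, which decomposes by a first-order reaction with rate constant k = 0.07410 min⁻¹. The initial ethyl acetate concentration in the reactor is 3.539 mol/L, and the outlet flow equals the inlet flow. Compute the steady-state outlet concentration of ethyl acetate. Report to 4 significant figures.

Species balance: V dC/dt = Q C_in − Q C − k V C.
Steady state (dC/dt = 0): C_ss = Q C_in/(Q + kV) = C_in/(1 + kV/Q).
C_ss = 10.87·4.609/(10.87 + 0.07410·328.2) = 50.0998/35.1896 = 1.42371 mol/L.

1.424 mol/L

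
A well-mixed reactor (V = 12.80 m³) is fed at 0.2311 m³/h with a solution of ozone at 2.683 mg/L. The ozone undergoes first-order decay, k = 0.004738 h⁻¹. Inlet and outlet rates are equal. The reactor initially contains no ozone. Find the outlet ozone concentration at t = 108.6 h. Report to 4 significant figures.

Accumulation = in − out − consumed: V dC/dt = Q C_in − Q C − k V C.
dC/dt = (Q/V) C_in − (Q/V + k) C; effective rate a = Q/V + k = 0.0180547 + 0.004738 = 0.0227927 h⁻¹.
C_ss = Q C_in/(Q + kV) = 2.12527 mg/L; C(t) = C_ss + (C₀ − C_ss) e^(−a t).
C(108.6) = 2.12527 + (-2.12527)·e^(−0.0227927·108.6) = 2.12527 + (-2.12527)·0.0841389 = 1.94646 mg/L.

1.946 mg/L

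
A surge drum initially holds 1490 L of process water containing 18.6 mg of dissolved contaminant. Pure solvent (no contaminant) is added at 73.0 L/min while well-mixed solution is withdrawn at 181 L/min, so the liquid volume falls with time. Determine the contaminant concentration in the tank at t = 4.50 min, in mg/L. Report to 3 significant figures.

0.00956 mg/L

Total volume: dV/dt = Q_in − Q_out = -108.00 L/min, so V(t) = 1490 − 108.00 t and V(4.50) = 1004.0 L.
Solute balance: dm/dt = 0 − Q_out C = −Q_out m/V(t).
dm/m = −Q_out dt/(V₀ − 108.00 t); integrating gives ln(m/m₀) = −(Q_out/(Q_in−Q_out)) ln(V/V₀).
m = m₀ (V₀/V)^(Q_out/(Q_in−Q_out)) = 18.6 × (1490/1004.0)^(-1.6759) = 9.5978 mg.
C = m/V = 9.5978/1004.0 = 0.0095595 mg/L.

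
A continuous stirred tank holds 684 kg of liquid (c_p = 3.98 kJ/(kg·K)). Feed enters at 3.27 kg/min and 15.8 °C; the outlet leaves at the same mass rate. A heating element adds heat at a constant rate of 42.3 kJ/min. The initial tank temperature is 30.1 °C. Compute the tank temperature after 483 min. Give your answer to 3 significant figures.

Unsteady energy balance on the tank contents: M c_p dT/dt = ṁ c_p (T_in − T) + 42.3.
Rearrange: dT/dt = (T_ss − T)/τ with τ = M/ṁ = 209.17 min and T_ss = T_in + Q̇/(ṁ c_p) = 19.050 °C.
Solution: T(t) = T_ss + (T₀ − T_ss) e^(−t/τ).
T(483) = 19.050 + (11.050)·e^(−483/209.17) = 19.050 + (11.050)·0.099353 = 20.148 °C.

20.1 °C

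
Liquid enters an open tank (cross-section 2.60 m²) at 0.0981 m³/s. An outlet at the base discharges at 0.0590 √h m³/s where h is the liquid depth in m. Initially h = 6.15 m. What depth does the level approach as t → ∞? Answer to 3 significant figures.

2.76 m

Level balance: A dh/dt = 0.0981 − 0.0590 √h. Setting dh/dt = 0:
Q_in = 0.0590 √h_ss ⇒ √h_ss = 0.0981/0.0590 = 1.6627.
h_ss = 1.6627² = 2.7646 m. (Since h₀ = 6.15 m > h_ss, the level will fall toward this value.)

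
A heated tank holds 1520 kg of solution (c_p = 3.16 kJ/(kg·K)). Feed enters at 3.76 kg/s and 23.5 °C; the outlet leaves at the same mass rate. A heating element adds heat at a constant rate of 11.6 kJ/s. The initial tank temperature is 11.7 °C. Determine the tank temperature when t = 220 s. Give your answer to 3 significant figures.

17.1 °C

First-law balance (no shaft work): M c_p dT/dt = ṁ c_p (T_in − T) + 11.6.
Rearrange: dT/dt = (T_ss − T)/τ with τ = M/ṁ = 404.26 s and T_ss = T_in + Q̇/(ṁ c_p) = 24.476 °C.
Solution: T(t) = T_ss + (T₀ − T_ss) e^(−t/τ).
T(220) = 24.476 + (-12.776)·e^(−220/404.26) = 24.476 + (-12.776)·0.58030 = 17.062 °C.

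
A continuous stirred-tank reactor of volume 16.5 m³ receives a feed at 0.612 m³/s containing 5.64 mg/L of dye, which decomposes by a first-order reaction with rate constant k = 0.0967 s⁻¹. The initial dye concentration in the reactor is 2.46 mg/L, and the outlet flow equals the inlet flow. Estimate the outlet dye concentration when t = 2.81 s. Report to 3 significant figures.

2.18 mg/L

Species balance: V dC/dt = Q C_in − Q C − k V C.
This is linear with rate a = Q/V + k = 0.13379 s⁻¹.
C_ss = Q C_in/(Q + kV) = 1.5636 mg/L; C(t) = C_ss + (C₀ − C_ss) e^(−a t).
C(2.81) = 1.5636 + (0.89642)·e^(−0.13379·2.81) = 1.5636 + (0.89642)·0.68663 = 2.1791 mg/L.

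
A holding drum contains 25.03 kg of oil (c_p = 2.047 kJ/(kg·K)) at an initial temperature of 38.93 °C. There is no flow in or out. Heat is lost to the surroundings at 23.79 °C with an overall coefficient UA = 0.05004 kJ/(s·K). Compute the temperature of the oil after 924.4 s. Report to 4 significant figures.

29.93 °C

M c_p dT/dt = −UA(T − T_amb).
dT/dt = (T_ss − T)/τ with T_ss = T_amb = 23.7900 °C, τ = M c_p/UA = 25.03·2.047/0.05004 = 1023.91 s.
Solution: T(t) = T_ss + (T₀ − T_ss) e^(−t/τ).
T(924.4) = 23.7900 + (15.1400)·0.405427 = 29.9282 °C.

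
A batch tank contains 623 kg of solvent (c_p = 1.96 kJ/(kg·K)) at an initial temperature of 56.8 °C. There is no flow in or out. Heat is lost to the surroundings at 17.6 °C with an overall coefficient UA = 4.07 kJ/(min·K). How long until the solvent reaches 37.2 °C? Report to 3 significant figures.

208 min

Unsteady energy balance on the tank contents: M c_p dT/dt = −UA(T − T_amb).
τ = M c_p/UA = 300.02 min; T_ss = T_amb = 17.600 °C.
T(t) = T_ss + (T₀ − T_ss)e^(−t/τ); set T = 37.2:
t = −τ ln[(T − T_ss)/(T₀ − T_ss)] = −300.02 · ln(0.50000) = 207.96 min.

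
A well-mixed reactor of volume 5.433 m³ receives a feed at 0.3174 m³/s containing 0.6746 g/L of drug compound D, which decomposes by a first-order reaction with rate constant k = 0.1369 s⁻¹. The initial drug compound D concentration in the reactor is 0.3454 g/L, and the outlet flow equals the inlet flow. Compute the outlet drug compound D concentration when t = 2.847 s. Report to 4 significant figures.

0.2841 g/L

Accumulation = in − out − consumed: V dC/dt = Q C_in − Q C − k V C.
This is linear with rate a = Q/V + k = 0.195321 s⁻¹.
C_ss = Q C_in/(Q + kV) = 0.201774 g/L; C(t) = C_ss + (C₀ − C_ss) e^(−a t).
C(2.847) = 0.201774 + (0.143626)·e^(−0.195321·2.847) = 0.201774 + (0.143626)·0.573454 = 0.284137 g/L.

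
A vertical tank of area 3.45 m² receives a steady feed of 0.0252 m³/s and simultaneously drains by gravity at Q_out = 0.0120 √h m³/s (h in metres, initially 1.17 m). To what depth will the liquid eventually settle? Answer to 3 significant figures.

4.41 m

Accumulation of liquid (constant cross-section A): A dh/dt = Q_in − 0.0120 √h. At steady state dh/dt = 0:
Q_in = 0.0120 √h_ss ⇒ √h_ss = 0.0252/0.0120 = 2.1000.
h_ss = 2.1000² = 4.4100 m. (Since h₀ = 1.17 m < h_ss, the level will rise toward this value.)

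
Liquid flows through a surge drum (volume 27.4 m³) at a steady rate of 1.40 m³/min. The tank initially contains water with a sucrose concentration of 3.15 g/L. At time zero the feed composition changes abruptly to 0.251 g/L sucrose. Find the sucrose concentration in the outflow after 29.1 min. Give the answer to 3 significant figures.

0.906 g/L

Species balance on the tank: V dC/dt = Q(C_in − C).
So dC/dt = (C_in − C)/τ with τ = V/Q = 27.4/1.40 = 19.571 min.
Solution: C(t) = C_in + (C₀ − C_in) e^(−t/τ).
C(29.1) = 0.251 + (3.15 − 0.251)·e^(−29.1/19.571) = 0.251 + (2.8990)·0.22608 = 0.90641 g/L.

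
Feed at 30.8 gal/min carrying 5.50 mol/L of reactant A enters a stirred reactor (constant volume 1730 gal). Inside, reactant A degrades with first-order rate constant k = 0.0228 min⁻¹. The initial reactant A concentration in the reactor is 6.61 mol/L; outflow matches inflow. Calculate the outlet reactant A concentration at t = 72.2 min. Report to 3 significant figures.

Accumulation = in − out − consumed: V dC/dt = Q C_in − Q C − k V C.
dC/dt = (Q/V) C_in − (Q/V + k) C; effective rate a = Q/V + k = 0.017803 + 0.0228 = 0.040603 min⁻¹.
C_ss = Q C_in/(Q + kV) = 2.4116 mol/L; C(t) = C_ss + (C₀ − C_ss) e^(−a t).
C(72.2) = 2.4116 + (4.1984)·e^(−0.040603·72.2) = 2.4116 + (4.1984)·0.053313 = 2.6354 mol/L.

2.64 mol/L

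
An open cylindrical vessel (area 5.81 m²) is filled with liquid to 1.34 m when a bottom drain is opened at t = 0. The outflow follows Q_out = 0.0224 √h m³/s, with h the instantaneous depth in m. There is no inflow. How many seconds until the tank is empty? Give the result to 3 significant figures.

A dh/dt = −Q_out = −0.0224 √h.
Separate and integrate: 2(√h − √h₀) = −(0.0224/A) t.
Set h = 0: 2√h₀ = (0.0224/A) t_empty ⇒ t_empty = 2A√h₀/0.0224.
t_empty = 2·5.81·√1.34/0.0224 = 11.620·1.1576/0.0224 = 600.50 s.

600 s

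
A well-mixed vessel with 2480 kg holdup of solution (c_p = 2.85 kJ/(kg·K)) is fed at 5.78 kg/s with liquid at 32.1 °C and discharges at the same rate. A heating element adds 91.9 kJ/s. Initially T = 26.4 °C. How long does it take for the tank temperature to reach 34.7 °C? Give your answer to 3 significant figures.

571 s

Energy balance: M c_p dT/dt = ṁ c_p (T_in − T) + 91.9.
τ = M/ṁ = 429.07 s; T_ss = T_in + Q̇/(ṁ c_p) = 37.679 °C.
T(t) = T_ss + (T₀ − T_ss) e^(−t/τ). Set T = 34.7:
e^(−t/τ) = (34.7 − 37.679)/(26.4 − 37.679) = 0.26411
t = −429.07 · ln(0.26411) = 571.26 s.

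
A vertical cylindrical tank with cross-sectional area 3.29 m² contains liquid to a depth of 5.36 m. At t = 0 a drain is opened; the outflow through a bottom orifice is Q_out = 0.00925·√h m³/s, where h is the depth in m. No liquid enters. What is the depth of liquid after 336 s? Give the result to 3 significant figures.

Unsteady balance on liquid volume: A dh/dt = −0.00925 √h.
Separate and integrate: 2(√h − √h₀) = −(0.00925/A) t.
√h = √5.36 − 0.00925·336/(2·3.29) = 2.3152 − 0.47234 = 1.8428.
h = 1.8428² = 3.3960 m.

3.40 m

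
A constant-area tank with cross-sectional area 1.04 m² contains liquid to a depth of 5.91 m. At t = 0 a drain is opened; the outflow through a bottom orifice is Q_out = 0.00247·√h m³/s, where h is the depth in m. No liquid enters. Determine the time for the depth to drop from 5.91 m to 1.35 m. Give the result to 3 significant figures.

A dh/dt = −Q_out = −0.00247 √h.
∫ h^(−1/2) dh = −(0.00247/A) ∫ dt, giving 2√h = 2√h₀ − (0.00247/A) t.
t = 2A(√h₀ − √h)/0.00247 = 2·1.04·(√5.91 − √1.35)/0.00247
  = 2.0800 × (2.4310 − 1.1619) / 0.00247 = 1068.8 s.

1070 s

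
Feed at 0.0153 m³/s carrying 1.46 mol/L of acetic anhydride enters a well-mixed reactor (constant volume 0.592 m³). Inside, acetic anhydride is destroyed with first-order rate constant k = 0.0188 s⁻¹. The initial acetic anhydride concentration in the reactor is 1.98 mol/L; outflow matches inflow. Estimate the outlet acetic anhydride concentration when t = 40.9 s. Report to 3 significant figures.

V dC/dt = Q(C_in − C) − k V C.
dC/dt = (Q/V) C_in − (Q/V + k) C; effective rate a = Q/V + k = 0.025845 + 0.0188 = 0.044645 s⁻¹.
C_ss = Q C_in/(Q + kV) = 0.84519 mol/L; C(t) = C_ss + (C₀ − C_ss) e^(−a t).
C(40.9) = 0.84519 + (1.1348)·e^(−0.044645·40.9) = 0.84519 + (1.1348)·0.16106 = 1.0280 mol/L.

1.03 mol/L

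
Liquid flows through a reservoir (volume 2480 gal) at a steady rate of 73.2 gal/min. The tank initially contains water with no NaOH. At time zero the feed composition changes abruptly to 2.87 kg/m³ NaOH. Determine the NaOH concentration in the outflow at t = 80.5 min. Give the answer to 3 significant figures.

Species balance on the tank: V dC/dt = Q(C_in − C).
Rewrite as dC/dt + C/τ = C_in/τ, τ = V/Q = 33.880 min.
Integrating: C(t) = C_in + (C₀ − C_in) e^(−t/τ).
C(80.5) = 2.87 + (0 − 2.87)·e^(−80.5/33.880) = 2.87 + (-2.8700)·0.092917 = 2.6033 kg/m³.

2.60 kg/m³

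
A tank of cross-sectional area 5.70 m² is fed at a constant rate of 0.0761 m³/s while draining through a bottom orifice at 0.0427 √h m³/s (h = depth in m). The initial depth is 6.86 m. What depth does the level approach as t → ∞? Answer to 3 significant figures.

3.18 m

Unsteady balance on liquid volume: A dh/dt = Q_in − 0.0427 √h. At steady state dh/dt = 0:
Q_in = 0.0427 √h_ss ⇒ √h_ss = 0.0761/0.0427 = 1.7822.
h_ss = 1.7822² = 3.1762 m. (Since h₀ = 6.86 m > h_ss, the level will fall toward this value.)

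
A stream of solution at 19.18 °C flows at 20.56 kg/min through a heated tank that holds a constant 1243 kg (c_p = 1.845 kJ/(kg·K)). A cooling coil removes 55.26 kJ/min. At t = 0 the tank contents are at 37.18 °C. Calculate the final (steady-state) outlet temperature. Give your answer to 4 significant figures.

17.72 °C

Energy balance: M c_p dT/dt = ṁ c_p (T_in − T) − 55.26.
At steady state dT/dt = 0 ⇒ T_ss = T_in − Q̇/(ṁ c_p) = 19.18 − 55.26/(20.56·1.845) = 17.7232 °C.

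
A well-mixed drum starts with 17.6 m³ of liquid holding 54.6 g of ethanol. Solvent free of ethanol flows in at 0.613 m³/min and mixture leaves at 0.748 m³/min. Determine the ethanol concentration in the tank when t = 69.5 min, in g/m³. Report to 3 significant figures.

0.0977 g/m³

Let m(t) be the amount of ethanol. Volume: V(t) = V₀ + (Q_in − Q_out) t = 17.6 − 0.13500 t; V(69.5) = 8.2175 m³.
Species balance (pure solvent in): dm/dt = −Q_out · m/V(t).
dm/m = −Q_out dt/(V₀ − 0.13500 t); integrating gives ln(m/m₀) = −(Q_out/(Q_in−Q_out)) ln(V/V₀).
m = m₀ (V₀/V)^(Q_out/(Q_in−Q_out)) = 54.6 × (17.6/8.2175)^(-5.5407) = 0.80254 g.
C = m/V = 0.80254/8.2175 = 0.097662 g/m³.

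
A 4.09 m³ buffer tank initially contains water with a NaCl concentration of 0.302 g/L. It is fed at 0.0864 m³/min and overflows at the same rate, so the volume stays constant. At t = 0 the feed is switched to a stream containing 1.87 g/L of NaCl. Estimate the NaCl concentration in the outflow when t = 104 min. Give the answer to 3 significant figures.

1.70 g/L

Species balance on the tank: V dC/dt = Q(C_in − C).
Time constant τ = V/Q = 4.09/0.0864 = 47.338 min.
This is linear first-order; C(t) = C_in + (C₀ − C_in) e^(−t/τ).
C(104) = 1.87 + (0.302 − 1.87)·e^(−104/47.338) = 1.87 + (-1.5680)·0.11114 = 1.6957 g/L.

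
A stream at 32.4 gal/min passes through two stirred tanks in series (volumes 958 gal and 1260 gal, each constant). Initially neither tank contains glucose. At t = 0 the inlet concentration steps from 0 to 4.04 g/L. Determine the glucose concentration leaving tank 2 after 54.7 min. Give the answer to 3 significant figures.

1.93 g/L

Time constants: τᵢ = Vᵢ/Q for each well-mixed tank.
τ₁ = 958/32.4 = 29.568 min; τ₂ = 1260/32.4 = 38.889 min.
Tank 1: C₁ = C_in(1 − e^(−t/τ₁)). Tank 2 (τ₁ ≠ τ₂): C₂ = C_in[1 − (τ₁ e^(−t/τ₁) − τ₂ e^(−t/τ₂))/(τ₁ − τ₂)].
At t = 54.7: e^(−t/τ₁) = 0.15724, e^(−t/τ₂) = 0.24498.
C₂ = 4.04·[1 − (29.568·0.15724 − 38.889·0.24498)/(-9.3210)] = 4.04·0.47669 = 1.9258 g/L.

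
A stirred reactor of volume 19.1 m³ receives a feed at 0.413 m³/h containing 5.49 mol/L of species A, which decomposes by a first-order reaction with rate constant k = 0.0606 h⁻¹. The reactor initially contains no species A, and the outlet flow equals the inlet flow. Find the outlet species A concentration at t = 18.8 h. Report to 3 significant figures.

V dC/dt = Q(C_in − C) − k V C.
dC/dt = (Q/V) C_in − (Q/V + k) C; effective rate a = Q/V + k = 0.021623 + 0.0606 = 0.082223 h⁻¹.
C_ss = Q C_in/(Q + kV) = 1.4438 mol/L; C(t) = C_ss + (C₀ − C_ss) e^(−a t).
C(18.8) = 1.4438 + (-1.4438)·e^(−0.082223·18.8) = 1.4438 + (-1.4438)·0.21314 = 1.1360 mol/L.

1.14 mol/L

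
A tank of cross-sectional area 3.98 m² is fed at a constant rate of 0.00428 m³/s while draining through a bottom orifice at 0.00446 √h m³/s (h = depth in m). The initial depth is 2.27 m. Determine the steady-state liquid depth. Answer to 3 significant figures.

A dh/dt = Q_in − 0.00446 √h. Steady state requires inflow = outflow:
Q_in = 0.00446 √h_ss ⇒ √h_ss = 0.00428/0.00446 = 0.95964.
h_ss = 0.95964² = 0.92091 m. (Since h₀ = 2.27 m > h_ss, the level will fall toward this value.)

0.921 m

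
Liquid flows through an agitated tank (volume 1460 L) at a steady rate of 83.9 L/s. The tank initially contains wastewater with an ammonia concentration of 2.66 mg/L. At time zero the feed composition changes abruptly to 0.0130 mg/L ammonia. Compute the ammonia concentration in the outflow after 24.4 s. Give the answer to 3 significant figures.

Species balance on the tank: V dC/dt = Q(C_in − C).
Time constant τ = V/Q = 1460/83.9 = 17.402 s.
Solution: C(t) = C_in + (C₀ − C_in) e^(−t/τ).
C(24.4) = 0.0130 + (2.66 − 0.0130)·e^(−24.4/17.402) = 0.0130 + (2.6470)·0.24606 = 0.66433 mg/L.

0.664 mg/L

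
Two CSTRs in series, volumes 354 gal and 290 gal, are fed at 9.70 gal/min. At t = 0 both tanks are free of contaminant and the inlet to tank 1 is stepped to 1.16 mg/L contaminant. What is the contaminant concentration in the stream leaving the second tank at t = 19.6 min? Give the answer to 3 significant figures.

0.139 mg/L

Time constants: τᵢ = Vᵢ/Q for each well-mixed tank.
τ₁ = 354/9.70 = 36.495 min; τ₂ = 290/9.70 = 29.897 min.
Solving the cascade with C₁(0)=C₂(0)=0 gives C₂(t) = C_in[1 − (τ₁ e^(−t/τ₁) − τ₂ e^(−t/τ₂))/(τ₁ − τ₂)].
At t = 19.6: e^(−t/τ₁) = 0.58446, e^(−t/τ₂) = 0.51914.
C₂ = 1.16·[1 − (36.495·0.58446 − 29.897·0.51914)/(6.5979)] = 1.16·0.11953 = 0.13866 mg/L.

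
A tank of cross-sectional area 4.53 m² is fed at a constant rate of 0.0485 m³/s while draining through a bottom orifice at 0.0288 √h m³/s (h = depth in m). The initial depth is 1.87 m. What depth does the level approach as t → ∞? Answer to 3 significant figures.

2.84 m

Accumulation of liquid (constant cross-section A): A dh/dt = Q_in − 0.0288 √h. At steady state dh/dt = 0:
Q_in = 0.0288 √h_ss ⇒ √h_ss = 0.0485/0.0288 = 1.6840.
h_ss = 1.6840² = 2.8359 m. (Since h₀ = 1.87 m < h_ss, the level will rise toward this value.)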